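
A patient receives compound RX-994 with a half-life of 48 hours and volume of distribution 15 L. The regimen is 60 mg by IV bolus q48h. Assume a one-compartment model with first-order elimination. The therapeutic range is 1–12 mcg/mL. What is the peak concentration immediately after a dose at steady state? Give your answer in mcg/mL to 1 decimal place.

8.0 mcg/mL

τ = 48 h = 1 half-life, so f = (1/2)^1 = 0.5.
Accumulation ratio R = 1/(1 − f) = 1/0.5 = 2/1.
Single-dose peak C₀ = D/Vd = 60/15 = 4 mcg/mL.
Steady-state peak Cmax,ss = C₀·R = 4 × 2/1 ≈ 8.000 mcg/mL.
Peak 8.0 mcg/mL vs MTC 12 mcg/mL: below toxic threshold.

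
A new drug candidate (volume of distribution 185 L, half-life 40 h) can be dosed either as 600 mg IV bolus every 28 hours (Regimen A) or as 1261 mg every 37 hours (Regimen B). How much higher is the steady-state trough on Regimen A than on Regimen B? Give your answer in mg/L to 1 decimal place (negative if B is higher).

-2.4 mg/L

Regimen A: f = (1/2)^(28/40) ≈ 0.6156; Cmin,ss = (600/185)·f/(1−f) ≈ 5.194 mg/L.
Regimen B: f = (1/2)^(37/40) ≈ 0.5267; Cmin,ss = (1261/185)·f/(1−f) ≈ 7.585 mg/L.
Difference ≈ 5.194 − 7.585 ≈ -2.391 mg/L.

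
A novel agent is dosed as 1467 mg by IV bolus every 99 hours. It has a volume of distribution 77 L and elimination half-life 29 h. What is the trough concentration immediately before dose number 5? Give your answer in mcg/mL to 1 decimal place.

f = (1/2)^(τ/t½) = (1/2)^(99/29) ≈ 0.0938.
C₀ = D/Vd = 1467/77 ≈ 19.052 mcg/mL.
Before the 5th dose, 4 doses have been given. Superposition: Cmin = C₀·(f + f² + … + f^4).
≈ 19.052 × (0.0938 + 0.0088 + 0.0008 + 0.0001) ≈ 19.052 × 0.1035 ≈ 1.972 mcg/mL.

2.0 mcg/mL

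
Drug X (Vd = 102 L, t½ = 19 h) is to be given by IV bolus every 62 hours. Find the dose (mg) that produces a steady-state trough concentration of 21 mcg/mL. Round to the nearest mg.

18423 mg

τ/t½ = 62/19 ≈ 3.2632, so f = (1/2)^(62/19) ≈ 0.104158.
Cmin,ss = (D/Vd)·f/(1−f), so D = Cmin,ss·Vd·(1−f)/f.
D = 21 × 102 × (1−f)/f ≈ 21 × 102 × 8.60080 ≈ 18422.91 mg.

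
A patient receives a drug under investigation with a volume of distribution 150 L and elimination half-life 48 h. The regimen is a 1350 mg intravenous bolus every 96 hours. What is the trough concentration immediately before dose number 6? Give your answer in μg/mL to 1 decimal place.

3.0 μg/mL

f = (1/2)^(τ/t½) = (1/2)^(96/48) ≈ 0.2500.
C₀ = D/Vd = 1350/150 ≈ 9.000 μg/mL.
Before the 6th dose, 5 doses have been given. Superposition: Cmin = C₀·(f + f² + … + f^5).
≈ 9.000 × (0.2500 + 0.0625 + 0.0156 + 0.0039 + 0.0010) ≈ 9.000 × 0.3330 ≈ 2.997 μg/mL.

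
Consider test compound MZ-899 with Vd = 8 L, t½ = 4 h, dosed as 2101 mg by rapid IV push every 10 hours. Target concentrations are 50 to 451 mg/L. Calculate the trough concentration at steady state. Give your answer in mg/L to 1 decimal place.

56.4 mg/L

τ/t½ = 10/4 ≈ 2.5, so fraction remaining f = (1/2)^(10/4) ≈ 0.1768.
Each bolus raises the concentration by D/Vd = 2101/8 ≈ 262.625 mg/L.
Steady-state trough Cmin,ss = C₀·f/(1−f) ≈ 262.625 × 0.1768/0.8232 ≈ 56.404 mg/L.
Trough 56.4 mg/L vs MEC 50 mg/L: adequate.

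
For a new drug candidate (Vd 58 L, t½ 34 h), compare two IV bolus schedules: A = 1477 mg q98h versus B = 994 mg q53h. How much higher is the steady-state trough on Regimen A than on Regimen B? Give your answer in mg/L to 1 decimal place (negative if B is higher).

Regimen A: f = (1/2)^(98/34) ≈ 0.1356; Cmin,ss = (1477/58)·f/(1−f) ≈ 3.995 mg/L.
Regimen B: f = (1/2)^(53/34) ≈ 0.3394; Cmin,ss = (994/58)·f/(1−f) ≈ 8.805 mg/L.
Difference ≈ 3.995 − 8.805 ≈ -4.810 mg/L.

-4.8 mg/L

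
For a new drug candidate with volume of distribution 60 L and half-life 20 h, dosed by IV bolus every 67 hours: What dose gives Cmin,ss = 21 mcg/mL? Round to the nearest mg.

11588 mg

τ/t½ = 67/20 ≈ 3.35, so f = (1/2)^(67/20) ≈ 0.098073.
Cmin,ss = (D/Vd)·f/(1−f), so D = Cmin,ss·Vd·(1−f)/f.
D = 21 × 60 × (1−f)/f ≈ 21 × 60 × 9.19649 ≈ 11587.58 mg.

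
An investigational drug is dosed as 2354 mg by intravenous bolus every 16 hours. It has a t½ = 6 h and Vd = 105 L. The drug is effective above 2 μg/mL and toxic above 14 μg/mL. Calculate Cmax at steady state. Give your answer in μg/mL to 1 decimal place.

τ/t½ = 16/6 ≈ 2.6667, so fraction remaining f = (1/2)^(16/6) ≈ 0.1575.
Accumulation ratio R = 1/(1 − f) ≈ 1/0.8425 ≈ 1.1869.
Each bolus raises the concentration by D/Vd = 2354/105 ≈ 22.419 μg/mL.
Steady-state peak Cmax,ss = C₀·R ≈ 22.419 × 1.1869 ≈ 26.609 μg/mL.
Peak 26.6 μg/mL vs MTC 14 μg/mL: exceeds toxic threshold.

26.6 μg/mL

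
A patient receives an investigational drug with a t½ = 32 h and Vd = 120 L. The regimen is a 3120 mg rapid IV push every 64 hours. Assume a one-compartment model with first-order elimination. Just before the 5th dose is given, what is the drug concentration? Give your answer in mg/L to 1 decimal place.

8.6 mg/L

f = (1/2)^(τ/t½) = (1/2)^(64/32) ≈ 0.2500.
C₀ = D/Vd = 3120/120 ≈ 26.000 mg/L.
Before the 5th dose, 4 doses have been given. Superposition: Cmin = C₀·(f + f² + … + f^4).
≈ 26.000 × (0.2500 + 0.0625 + 0.0156 + 0.0039) ≈ 26.000 × 0.3320 ≈ 8.632 mg/L.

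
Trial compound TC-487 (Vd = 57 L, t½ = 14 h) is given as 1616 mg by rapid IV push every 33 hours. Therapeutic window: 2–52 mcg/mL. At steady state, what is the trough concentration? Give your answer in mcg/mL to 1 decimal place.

6.9 mcg/mL

Over one 33-h interval, 33/14 ≈ 2.3571 half-lives elapse, leaving f ≈ 0.1952 of each dose.
Accumulation ratio R = 1/(1 − f) ≈ 1/0.8048 ≈ 1.2425.
Single-dose peak C₀ = D/Vd = 1616/57 ≈ 28.351 mcg/mL.
Steady-state peak Cmax,ss = C₀·R ≈ 28.351 × 1.2425 ≈ 35.226 mcg/mL.
Steady-state trough Cmin,ss = Cmax,ss·f ≈ 35.226 × 0.1952 ≈ 6.876 mcg/mL.
Trough 6.9 mcg/mL vs MEC 2 mcg/mL: adequate.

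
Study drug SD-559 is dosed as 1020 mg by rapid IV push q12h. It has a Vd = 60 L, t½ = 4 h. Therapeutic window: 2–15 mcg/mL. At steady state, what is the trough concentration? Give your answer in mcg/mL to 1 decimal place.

2.4 mcg/mL

τ = 12 h = 3 half-lives, so f = (1/2)^3 = 0.125.
Accumulation ratio R = 1/(1 − f) = 1/0.875 = 8/7.
Single-dose peak C₀ = D/Vd = 1020/60 = 17 mcg/mL.
Steady-state peak Cmax,ss = C₀·R = 17 × 8/7 ≈ 19.429 mcg/mL.
Steady-state trough Cmin,ss = Cmax,ss·f ≈ 19.429 × 0.125 ≈ 2.429 mcg/mL.
Trough 2.4 mcg/mL vs MEC 2 mcg/mL: adequate.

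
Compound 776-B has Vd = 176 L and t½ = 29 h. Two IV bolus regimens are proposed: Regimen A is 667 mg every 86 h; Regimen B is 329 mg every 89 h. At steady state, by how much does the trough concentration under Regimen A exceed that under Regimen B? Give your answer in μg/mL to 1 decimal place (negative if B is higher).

Regimen A: f = (1/2)^(86/29) ≈ 0.1280; Cmin,ss = (667/176)·f/(1−f) ≈ 0.556 μg/mL.
Regimen B: f = (1/2)^(89/29) ≈ 0.1192; Cmin,ss = (329/176)·f/(1−f) ≈ 0.253 μg/mL.
Difference ≈ 0.556 − 0.253 ≈ 0.303 μg/mL.

0.3 μg/mL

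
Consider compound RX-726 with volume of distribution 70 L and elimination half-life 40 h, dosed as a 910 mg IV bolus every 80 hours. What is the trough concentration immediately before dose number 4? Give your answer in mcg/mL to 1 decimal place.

f = (1/2)^(τ/t½) = (1/2)^(80/40) ≈ 0.2500.
C₀ = D/Vd = 910/70 ≈ 13.000 mcg/mL.
Before the 4th dose, 3 doses have been given. Superposition: Cmin = C₀·(f + f² + … + f^3).
≈ 13.000 × (0.2500 + 0.0625 + 0.0156) ≈ 13.000 × 0.3281 ≈ 4.265 mcg/mL.

4.3 mcg/mL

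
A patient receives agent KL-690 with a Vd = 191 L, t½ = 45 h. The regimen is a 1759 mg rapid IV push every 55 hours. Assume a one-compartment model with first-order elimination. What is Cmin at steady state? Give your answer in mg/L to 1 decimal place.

6.9 mg/L

Over one 55-h interval, 55/45 ≈ 1.2222 half-lives elapse, leaving f ≈ 0.4286 of each dose.
Accumulation ratio R = 1/(1 − f) ≈ 1/0.5714 ≈ 1.7501.
Each bolus raises the concentration by D/Vd = 1759/191 ≈ 9.209 mg/L.
Cmax,ss = C₀/(1 − f) ≈ 9.209/0.5714 ≈ 16.117 mg/L.
Steady-state trough Cmin,ss = Cmax,ss·f ≈ 16.117 × 0.4286 ≈ 6.908 mg/L.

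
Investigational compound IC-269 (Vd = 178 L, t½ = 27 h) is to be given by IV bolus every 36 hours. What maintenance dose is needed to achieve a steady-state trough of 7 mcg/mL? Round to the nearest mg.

τ/t½ = 36/27 ≈ 1.3333, so f = (1/2)^(36/27) ≈ 0.396850.
Cmin,ss = (D/Vd)·f/(1−f), so D = Cmin,ss·Vd·(1−f)/f.
D = 7 × 178 × (1−f)/f ≈ 7 × 178 × 1.51984 ≈ 1893.72 mg.

1894 mg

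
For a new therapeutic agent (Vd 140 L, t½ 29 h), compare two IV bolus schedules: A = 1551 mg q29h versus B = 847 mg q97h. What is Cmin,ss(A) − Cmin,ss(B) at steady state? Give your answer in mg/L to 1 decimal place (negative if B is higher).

Regimen A: f = (1/2)^(29/29) ≈ 0.5000; Cmin,ss = (1551/140)·f/(1−f) ≈ 11.079 mg/L.
Regimen B: f = (1/2)^(97/29) ≈ 0.0984; Cmin,ss = (847/140)·f/(1−f) ≈ 0.660 mg/L.
Difference ≈ 11.079 − 0.660 ≈ 10.419 mg/L.

10.4 mg/L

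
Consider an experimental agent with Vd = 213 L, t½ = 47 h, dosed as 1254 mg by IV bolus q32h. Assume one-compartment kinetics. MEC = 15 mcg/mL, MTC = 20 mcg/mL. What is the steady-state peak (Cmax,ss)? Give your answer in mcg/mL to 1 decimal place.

15.6 mcg/mL

Over one 32-h interval, 32/47 ≈ 0.68085 half-lives elapse, leaving f ≈ 0.6238 of each dose.
At steady state, accumulation factor R = 1/(1 − e^(−kτ)) ≈ 2.6582.
Each bolus raises the concentration by D/Vd = 1254/213 ≈ 5.887 mcg/mL.
Cmax,ss = C₀/(1 − f) ≈ 5.887/0.3762 ≈ 15.649 mcg/mL.
Peak 15.6 mcg/mL vs MTC 20 mcg/mL: below toxic threshold.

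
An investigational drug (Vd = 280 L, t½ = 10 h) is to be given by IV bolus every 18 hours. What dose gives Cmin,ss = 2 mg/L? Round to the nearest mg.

τ/t½ = 18/10 ≈ 1.8, so f = (1/2)^(18/10) ≈ 0.287175.
Cmin,ss = (D/Vd)·f/(1−f), so D = Cmin,ss·Vd·(1−f)/f.
D = 2 × 280 × (1−f)/f ≈ 2 × 280 × 2.48220 ≈ 1390.03 mg.

1390 mg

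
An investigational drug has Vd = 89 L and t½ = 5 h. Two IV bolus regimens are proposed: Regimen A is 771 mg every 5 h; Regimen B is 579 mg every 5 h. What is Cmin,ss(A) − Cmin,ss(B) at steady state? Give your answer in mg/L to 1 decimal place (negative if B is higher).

2.2 mg/L

Regimen A: f = (1/2)^(5/5) ≈ 0.5000; Cmin,ss = (771/89)·f/(1−f) ≈ 8.663 mg/L.
Regimen B: f = (1/2)^(5/5) ≈ 0.5000; Cmin,ss = (579/89)·f/(1−f) ≈ 6.506 mg/L.
Difference ≈ 8.663 − 6.506 ≈ 2.157 mg/L.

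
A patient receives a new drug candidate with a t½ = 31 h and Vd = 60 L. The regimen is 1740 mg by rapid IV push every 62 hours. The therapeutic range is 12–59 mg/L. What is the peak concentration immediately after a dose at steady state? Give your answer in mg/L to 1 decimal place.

38.7 mg/L

The dosing interval is 2 half-lives, so f = 2^(−2) = 0.25.
Accumulation ratio R = 1/(1 − f) = 1/0.75 = 4/3.
Single-dose peak C₀ = D/Vd = 1740/60 = 29 mg/L.
Steady-state peak Cmax,ss = C₀·R = 29 × 4/3 ≈ 38.667 mg/L.
Peak 38.7 mg/L vs MTC 59 mg/L: below toxic threshold.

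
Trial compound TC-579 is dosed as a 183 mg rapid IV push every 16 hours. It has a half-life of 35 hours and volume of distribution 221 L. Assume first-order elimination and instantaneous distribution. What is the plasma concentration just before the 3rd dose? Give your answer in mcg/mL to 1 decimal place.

f = (1/2)^(τ/t½) = (1/2)^(16/35) ≈ 0.7284.
C₀ = D/Vd = 183/221 ≈ 0.828 mcg/mL.
Before the 3rd dose, 2 doses have been given. Superposition: Cmin = C₀·(f + f²).
≈ 0.828 × (0.7284 + 0.5306) ≈ 0.828 × 1.2590 ≈ 1.042 mcg/mL.

1.0 mcg/mL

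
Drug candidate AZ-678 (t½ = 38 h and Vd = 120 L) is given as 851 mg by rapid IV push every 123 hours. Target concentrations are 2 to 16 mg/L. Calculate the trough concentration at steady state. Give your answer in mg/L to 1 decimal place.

τ/t½ = 123/38 ≈ 3.2368, so fraction remaining f = (1/2)^(123/38) ≈ 0.1061.
Accumulation ratio R = 1/(1 − f) ≈ 1/0.8939 ≈ 1.1187.
Single-dose peak C₀ = D/Vd = 851/120 ≈ 7.092 mg/L.
Cmax,ss = C₀/(1 − f) ≈ 7.092/0.8939 ≈ 7.934 mg/L.
One interval later, Cmin,ss = Cmax,ss·e^(−kτ) ≈ 7.934 × 0.1061 ≈ 0.842 mg/L.
Trough 0.8 mg/L vs MEC 2 mg/L: subtherapeutic.

0.8 mg/L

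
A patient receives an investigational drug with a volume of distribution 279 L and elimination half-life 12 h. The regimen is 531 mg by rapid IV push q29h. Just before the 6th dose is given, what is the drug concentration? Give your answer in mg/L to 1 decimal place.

0.4 mg/L

f = (1/2)^(τ/t½) = (1/2)^(29/12) ≈ 0.1873.
C₀ = D/Vd = 531/279 ≈ 1.903 mg/L.
Before the 6th dose, 5 doses have been given. Superposition: Cmin = C₀·(f + f² + … + f^5).
≈ 1.903 × (0.1873 + 0.0351 + 0.0066 + 0.0012 + 0.0002) ≈ 1.903 × 0.2304 ≈ 0.438 mg/L.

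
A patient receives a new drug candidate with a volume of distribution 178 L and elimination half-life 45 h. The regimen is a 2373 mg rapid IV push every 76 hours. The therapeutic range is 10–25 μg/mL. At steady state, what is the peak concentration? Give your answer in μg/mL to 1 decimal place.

Over one 76-h interval, 76/45 ≈ 1.6889 half-lives elapse, leaving f ≈ 0.3102 of each dose.
Accumulation ratio R = 1/(1 − f) ≈ 1/0.6898 ≈ 1.4497.
Each bolus raises the concentration by D/Vd = 2373/178 ≈ 13.331 μg/mL.
Steady-state peak Cmax,ss = C₀·R ≈ 13.331 × 1.4497 ≈ 19.326 μg/mL.
Peak 19.3 μg/mL vs MTC 25 μg/mL: below toxic threshold.

19.3 μg/mL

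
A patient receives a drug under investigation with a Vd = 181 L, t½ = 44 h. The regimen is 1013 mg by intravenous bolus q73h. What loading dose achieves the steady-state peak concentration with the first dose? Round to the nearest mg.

1482 mg

f = (1/2)^(73/44) ≈ 0.316639; accumulation ratio R = 1/(1−f) ≈ 1.46336.
Loading dose to hit Cmax,ss on first dose: D_load = D_maint·R ≈ 1013 × 1.46336 ≈ 1482.38 mg.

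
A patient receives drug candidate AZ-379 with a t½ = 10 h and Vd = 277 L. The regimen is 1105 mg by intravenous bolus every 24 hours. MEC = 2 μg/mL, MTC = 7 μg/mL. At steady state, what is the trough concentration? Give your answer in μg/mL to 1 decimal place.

0.9 μg/mL

k = ln2/t½ = ln2/10 ≈ 0.069315 h⁻¹; fraction remaining f = e^(−kτ) = e^(−0.069315×24) ≈ 0.1895.
At steady state, accumulation factor R = 1/(1 − e^(−kτ)) ≈ 1.2338.
Each bolus raises the concentration by D/Vd = 1105/277 ≈ 3.989 μg/mL.
Cmax,ss = C₀/(1 − f) ≈ 3.989/0.8105 ≈ 4.922 μg/mL.
Steady-state trough Cmin,ss = Cmax,ss·f ≈ 4.922 × 0.1895 ≈ 0.933 μg/mL.
Trough 0.9 μg/mL vs MEC 2 μg/mL: subtherapeutic.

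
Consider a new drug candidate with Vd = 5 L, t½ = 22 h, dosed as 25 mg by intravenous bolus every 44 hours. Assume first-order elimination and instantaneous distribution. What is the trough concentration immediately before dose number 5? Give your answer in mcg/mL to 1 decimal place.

1.7 mcg/mL

f = (1/2)^(τ/t½) = (1/2)^(44/22) ≈ 0.2500.
C₀ = D/Vd = 25/5 ≈ 5.000 mcg/mL.
Before the 5th dose, 4 doses have been given. Superposition: Cmin = C₀·(f + f² + … + f^4).
≈ 5.000 × (0.2500 + 0.0625 + 0.0156 + 0.0039) ≈ 5.000 × 0.3320 ≈ 1.660 mcg/mL.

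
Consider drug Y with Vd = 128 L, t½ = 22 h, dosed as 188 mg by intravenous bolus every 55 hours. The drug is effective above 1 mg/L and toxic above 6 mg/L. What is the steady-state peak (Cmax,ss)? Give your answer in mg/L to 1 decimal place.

1.8 mg/L

τ/t½ = 55/22 ≈ 2.5, so fraction remaining f = (1/2)^(55/22) ≈ 0.1768.
Accumulation ratio R = 1/(1 − f) ≈ 1/0.8232 ≈ 1.2148.
Each bolus raises the concentration by D/Vd = 188/128 ≈ 1.469 mg/L.
Cmax,ss = C₀/(1 − f) ≈ 1.469/0.8232 ≈ 1.784 mg/L.
Peak 1.8 mg/L vs MTC 6 mg/L: below toxic threshold.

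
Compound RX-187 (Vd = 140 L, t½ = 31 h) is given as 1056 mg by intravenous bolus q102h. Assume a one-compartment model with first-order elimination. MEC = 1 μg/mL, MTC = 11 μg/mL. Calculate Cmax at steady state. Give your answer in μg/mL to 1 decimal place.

Over one 102-h interval, 102/31 ≈ 3.2903 half-lives elapse, leaving f ≈ 0.1022 of each dose.
At steady state, accumulation factor R = 1/(1 − e^(−kτ)) ≈ 1.1138.
Single-dose peak C₀ = D/Vd = 1056/140 ≈ 7.543 μg/mL.
Steady-state peak Cmax,ss = C₀·R ≈ 7.543 × 1.1138 ≈ 8.401 μg/mL.
Peak 8.4 μg/mL vs MTC 11 μg/mL: below toxic threshold.

8.4 μg/mL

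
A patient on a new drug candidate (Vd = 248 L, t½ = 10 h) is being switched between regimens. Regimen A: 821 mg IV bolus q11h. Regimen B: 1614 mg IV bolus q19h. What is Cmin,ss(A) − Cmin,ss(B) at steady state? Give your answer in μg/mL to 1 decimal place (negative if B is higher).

Regimen A: f = (1/2)^(11/10) ≈ 0.4665; Cmin,ss = (821/248)·f/(1−f) ≈ 2.895 μg/mL.
Regimen B: f = (1/2)^(19/10) ≈ 0.2679; Cmin,ss = (1614/248)·f/(1−f) ≈ 2.382 μg/mL.
Difference ≈ 2.895 − 2.382 ≈ 0.513 μg/mL.

0.5 μg/mL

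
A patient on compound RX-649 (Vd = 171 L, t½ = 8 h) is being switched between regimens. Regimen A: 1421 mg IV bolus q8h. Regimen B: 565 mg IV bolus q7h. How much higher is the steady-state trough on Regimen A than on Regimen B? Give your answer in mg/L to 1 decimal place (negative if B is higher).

4.3 mg/L

Regimen A: f = (1/2)^(8/8) ≈ 0.5000; Cmin,ss = (1421/171)·f/(1−f) ≈ 8.310 mg/L.
Regimen B: f = (1/2)^(7/8) ≈ 0.5453; Cmin,ss = (565/171)·f/(1−f) ≈ 3.962 mg/L.
Difference ≈ 8.310 − 3.962 ≈ 4.348 mg/L.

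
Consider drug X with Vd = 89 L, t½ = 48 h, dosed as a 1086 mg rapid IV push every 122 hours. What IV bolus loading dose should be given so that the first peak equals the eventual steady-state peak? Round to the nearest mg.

1311 mg

f = (1/2)^(122/48) ≈ 0.171744; accumulation ratio R = 1/(1−f) ≈ 1.20736.
Loading dose to hit Cmax,ss on first dose: D_load = D_maint·R ≈ 1086 × 1.20736 ≈ 1311.19 mg.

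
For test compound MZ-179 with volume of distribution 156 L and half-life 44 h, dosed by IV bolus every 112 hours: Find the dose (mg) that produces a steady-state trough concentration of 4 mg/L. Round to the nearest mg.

3019 mg

τ/t½ = 112/44 ≈ 2.5455, so f = (1/2)^(112/44) ≈ 0.171294.
Cmin,ss = (D/Vd)·f/(1−f), so D = Cmin,ss·Vd·(1−f)/f.
D = 4 × 156 × (1−f)/f ≈ 4 × 156 × 4.83792 ≈ 3018.86 mg.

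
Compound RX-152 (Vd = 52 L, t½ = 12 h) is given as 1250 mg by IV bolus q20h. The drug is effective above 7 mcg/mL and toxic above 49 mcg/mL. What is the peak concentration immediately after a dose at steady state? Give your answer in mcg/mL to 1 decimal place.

k = ln2/t½ = ln2/12 ≈ 0.057762 h⁻¹; fraction remaining f = e^(−kτ) = e^(−0.057762×20) ≈ 0.3150.
At steady state, accumulation factor R = 1/(1 − e^(−kτ)) ≈ 1.4599.
Each bolus raises the concentration by D/Vd = 1250/52 ≈ 24.038 mcg/mL.
Steady-state peak Cmax,ss = C₀·R ≈ 24.038 × 1.4599 ≈ 35.093 mcg/mL.
Peak 35.1 mcg/mL vs MTC 49 mcg/mL: below toxic threshold.

35.1 mcg/mL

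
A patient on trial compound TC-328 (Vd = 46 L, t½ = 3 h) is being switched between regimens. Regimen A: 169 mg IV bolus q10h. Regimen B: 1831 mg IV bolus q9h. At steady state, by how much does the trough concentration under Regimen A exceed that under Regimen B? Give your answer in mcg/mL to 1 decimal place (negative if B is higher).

-5.3 mcg/mL

Regimen A: f = (1/2)^(10/3) ≈ 0.0992; Cmin,ss = (169/46)·f/(1−f) ≈ 0.405 mcg/mL.
Regimen B: f = (1/2)^(9/3) ≈ 0.1250; Cmin,ss = (1831/46)·f/(1−f) ≈ 5.686 mcg/mL.
Difference ≈ 0.405 − 5.686 ≈ -5.281 mcg/mL.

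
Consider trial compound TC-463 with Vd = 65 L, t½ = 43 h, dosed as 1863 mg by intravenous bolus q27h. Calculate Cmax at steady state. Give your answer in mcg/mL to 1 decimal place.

81.2 mcg/mL

k = ln2/t½ = ln2/43 ≈ 0.016120 h⁻¹; fraction remaining f = e^(−kτ) = e^(−0.016120×27) ≈ 0.6471.
Accumulation ratio R = 1/(1 − f) ≈ 1/0.3529 ≈ 2.8337.
Each bolus raises the concentration by D/Vd = 1863/65 ≈ 28.662 mcg/mL.
Steady-state peak Cmax,ss = C₀·R ≈ 28.662 × 2.8337 ≈ 81.220 mcg/mL.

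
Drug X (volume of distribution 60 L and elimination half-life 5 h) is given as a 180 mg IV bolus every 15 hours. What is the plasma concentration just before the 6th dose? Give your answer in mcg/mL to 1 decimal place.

f = (1/2)^(τ/t½) = (1/2)^(15/5) ≈ 0.1250.
C₀ = D/Vd = 180/60 ≈ 3.000 mcg/mL.
Before the 6th dose, 5 doses have been given. Superposition: Cmin = C₀·(f + f² + … + f^5).
≈ 3.000 × (0.1250 + 0.0156 + 0.0020 + 0.0002 + 0.0000) ≈ 3.000 × 0.1428 ≈ 0.428 mcg/mL.

0.4 mcg/mL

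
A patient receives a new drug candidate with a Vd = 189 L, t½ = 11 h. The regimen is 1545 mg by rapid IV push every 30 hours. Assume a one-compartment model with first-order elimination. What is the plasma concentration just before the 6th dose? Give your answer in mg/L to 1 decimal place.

1.5 mg/L

f = (1/2)^(τ/t½) = (1/2)^(30/11) ≈ 0.1510.
C₀ = D/Vd = 1545/189 ≈ 8.175 mg/L.
Before the 6th dose, 5 doses have been given. Superposition: Cmin = C₀·(f + f² + … + f^5).
≈ 8.175 × (0.1510 + 0.0228 + 0.0034 + 0.0005 + 0.0001) ≈ 8.175 × 0.1778 ≈ 1.454 mg/L.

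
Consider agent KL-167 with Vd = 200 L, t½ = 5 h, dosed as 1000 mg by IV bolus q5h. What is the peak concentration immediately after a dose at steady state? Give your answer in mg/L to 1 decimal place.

The dosing interval is 1 half-life, so f = 2^(−1) = 0.5.
At steady state, R = 1/(1 − 0.5) = 2/1.
Single-dose peak C₀ = D/Vd = 1000/200 = 5 mg/L.
Steady-state peak Cmax,ss = C₀·R = 5 × 2/1 ≈ 10.000 mg/L.

10.0 mg/L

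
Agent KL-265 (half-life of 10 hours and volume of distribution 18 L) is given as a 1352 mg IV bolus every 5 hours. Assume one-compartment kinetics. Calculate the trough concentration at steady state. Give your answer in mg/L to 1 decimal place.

Over one 5-h interval, 5/10 ≈ 0.5 half-lives elapse, leaving f ≈ 0.7071 of each dose.
At steady state, accumulation factor R = 1/(1 − e^(−kτ)) ≈ 3.4141.
Single-dose peak C₀ = D/Vd = 1352/18 ≈ 75.111 mg/L.
Steady-state peak Cmax,ss = C₀·R ≈ 75.111 × 3.4141 ≈ 256.436 mg/L.
One interval later, Cmin,ss = Cmax,ss·e^(−kτ) ≈ 256.436 × 0.7071 ≈ 181.326 mg/L.

181.3 mg/L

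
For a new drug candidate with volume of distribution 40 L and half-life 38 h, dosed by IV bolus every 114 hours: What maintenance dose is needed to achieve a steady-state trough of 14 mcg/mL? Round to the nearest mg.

3920 mg

τ/t½ = 114/38 ≈ 3, so f = (1/2)^(114/38) ≈ 0.125000.
Cmin,ss = (D/Vd)·f/(1−f), so D = Cmin,ss·Vd·(1−f)/f.
D = 14 × 40 × (1−f)/f ≈ 14 × 40 × 7.00000 ≈ 3920.00 mg.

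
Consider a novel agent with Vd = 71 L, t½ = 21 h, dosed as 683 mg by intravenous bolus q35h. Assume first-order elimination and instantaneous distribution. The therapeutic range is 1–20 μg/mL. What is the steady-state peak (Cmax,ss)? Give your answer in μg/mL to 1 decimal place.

τ/t½ = 35/21 ≈ 1.6667, so fraction remaining f = (1/2)^(35/21) ≈ 0.3150.
At steady state, accumulation factor R = 1/(1 − e^(−kτ)) ≈ 1.4599.
Single-dose peak C₀ = D/Vd = 683/71 ≈ 9.620 μg/mL.
Steady-state peak Cmax,ss = C₀·R ≈ 9.620 × 1.4599 ≈ 14.044 μg/mL.
Peak 14.0 μg/mL vs MTC 20 μg/mL: below toxic threshold.

14.0 μg/mL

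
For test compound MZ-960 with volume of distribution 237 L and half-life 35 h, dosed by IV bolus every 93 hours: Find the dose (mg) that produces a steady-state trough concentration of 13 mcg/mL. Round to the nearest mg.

16353 mg

τ/t½ = 93/35 ≈ 2.6571, so f = (1/2)^(93/35) ≈ 0.158533.
Cmin,ss = (D/Vd)·f/(1−f), so D = Cmin,ss·Vd·(1−f)/f.
D = 13 × 237 × (1−f)/f ≈ 13 × 237 × 5.30783 ≈ 16353.42 mg.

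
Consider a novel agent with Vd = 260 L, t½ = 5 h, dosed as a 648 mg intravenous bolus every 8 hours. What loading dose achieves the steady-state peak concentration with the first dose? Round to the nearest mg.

967 mg

f = (1/2)^(8/5) ≈ 0.329877; accumulation ratio R = 1/(1−f) ≈ 1.49226.
Loading dose to hit Cmax,ss on first dose: D_load = D_maint·R ≈ 648 × 1.49226 ≈ 966.98 mg.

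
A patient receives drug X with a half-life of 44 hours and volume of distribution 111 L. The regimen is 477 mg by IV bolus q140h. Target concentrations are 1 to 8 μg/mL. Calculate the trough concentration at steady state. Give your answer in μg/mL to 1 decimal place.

0.5 μg/mL

Over one 140-h interval, 140/44 ≈ 3.1818 half-lives elapse, leaving f ≈ 0.1102 of each dose.
Single-dose peak C₀ = D/Vd = 477/111 ≈ 4.297 μg/mL.
Steady-state trough Cmin,ss = C₀·f/(1−f) ≈ 4.297 × 0.1102/0.8898 ≈ 0.532 μg/mL.
Trough 0.5 μg/mL vs MEC 1 μg/mL: subtherapeutic.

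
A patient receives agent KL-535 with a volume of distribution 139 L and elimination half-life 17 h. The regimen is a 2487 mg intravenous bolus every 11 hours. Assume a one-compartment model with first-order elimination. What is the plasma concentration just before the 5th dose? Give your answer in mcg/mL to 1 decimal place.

26.4 mcg/mL

f = (1/2)^(τ/t½) = (1/2)^(11/17) ≈ 0.6386.
C₀ = D/Vd = 2487/139 ≈ 17.892 mcg/mL.
Before the 5th dose, 4 doses have been given. Superposition: Cmin = C₀·(f + f² + … + f^4).
≈ 17.892 × (0.6386 + 0.4078 + 0.2604 + 0.1663) ≈ 17.892 × 1.4731 ≈ 26.357 mcg/mL.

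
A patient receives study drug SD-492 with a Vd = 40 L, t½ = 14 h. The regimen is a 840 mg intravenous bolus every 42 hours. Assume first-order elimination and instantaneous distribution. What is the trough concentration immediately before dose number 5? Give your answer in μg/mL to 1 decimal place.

f = (1/2)^(τ/t½) = (1/2)^(42/14) ≈ 0.1250.
C₀ = D/Vd = 840/40 ≈ 21.000 μg/mL.
Before the 5th dose, 4 doses have been given. Superposition: Cmin = C₀·(f + f² + … + f^4).
≈ 21.000 × (0.1250 + 0.0156 + 0.0020 + 0.0002) ≈ 21.000 × 0.1428 ≈ 2.999 μg/mL.

3.0 μg/mL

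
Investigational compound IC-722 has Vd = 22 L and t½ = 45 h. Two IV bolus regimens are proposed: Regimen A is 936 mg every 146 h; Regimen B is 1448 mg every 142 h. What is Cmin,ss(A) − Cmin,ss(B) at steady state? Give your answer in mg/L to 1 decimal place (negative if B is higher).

-3.3 mg/L

Regimen A: f = (1/2)^(146/45) ≈ 0.1055; Cmin,ss = (936/22)·f/(1−f) ≈ 5.018 mg/L.
Regimen B: f = (1/2)^(142/45) ≈ 0.1122; Cmin,ss = (1448/22)·f/(1−f) ≈ 8.318 mg/L.
Difference ≈ 5.018 − 8.318 ≈ -3.300 mg/L.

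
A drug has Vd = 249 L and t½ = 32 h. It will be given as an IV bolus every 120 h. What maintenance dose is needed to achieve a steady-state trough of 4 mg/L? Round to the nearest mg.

τ/t½ = 120/32 ≈ 3.75, so f = (1/2)^(120/32) ≈ 0.074325.
Cmin,ss = (D/Vd)·f/(1−f), so D = Cmin,ss·Vd·(1−f)/f.
D = 4 × 249 × (1−f)/f ≈ 4 × 249 × 12.45442 ≈ 12404.60 mg.

12405 mg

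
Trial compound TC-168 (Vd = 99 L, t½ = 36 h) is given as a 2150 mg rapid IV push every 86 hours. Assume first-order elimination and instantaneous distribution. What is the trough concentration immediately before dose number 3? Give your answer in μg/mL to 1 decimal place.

f = (1/2)^(τ/t½) = (1/2)^(86/36) ≈ 0.1909.
C₀ = D/Vd = 2150/99 ≈ 21.717 μg/mL.
Before the 3rd dose, 2 doses have been given. Superposition: Cmin = C₀·(f + f²).
≈ 21.717 × (0.1909 + 0.0364) ≈ 21.717 × 0.2273 ≈ 4.936 μg/mL.

4.9 μg/mL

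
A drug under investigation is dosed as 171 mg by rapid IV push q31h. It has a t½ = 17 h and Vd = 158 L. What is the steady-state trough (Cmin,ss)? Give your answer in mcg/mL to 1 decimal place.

Over one 31-h interval, 31/17 ≈ 1.8235 half-lives elapse, leaving f ≈ 0.2825 of each dose.
Each bolus raises the concentration by D/Vd = 171/158 ≈ 1.082 mcg/mL.
Steady-state trough Cmin,ss = C₀·f/(1−f) ≈ 1.082 × 0.2825/0.7175 ≈ 0.426 mcg/mL.

0.4 mcg/mL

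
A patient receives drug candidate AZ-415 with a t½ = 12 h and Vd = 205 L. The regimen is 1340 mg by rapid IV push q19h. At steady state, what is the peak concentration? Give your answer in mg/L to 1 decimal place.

τ/t½ = 19/12 ≈ 1.5833, so fraction remaining f = (1/2)^(19/12) ≈ 0.3337.
Accumulation ratio R = 1/(1 − f) ≈ 1/0.6663 ≈ 1.5008.
Single-dose peak C₀ = D/Vd = 1340/205 ≈ 6.537 mg/L.
Steady-state peak Cmax,ss = C₀·R ≈ 6.537 × 1.5008 ≈ 9.811 mg/L.

9.8 mg/L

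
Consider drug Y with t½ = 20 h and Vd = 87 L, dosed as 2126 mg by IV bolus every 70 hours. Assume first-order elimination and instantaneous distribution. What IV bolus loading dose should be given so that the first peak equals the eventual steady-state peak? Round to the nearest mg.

2332 mg

f = (1/2)^(70/20) ≈ 0.088388; accumulation ratio R = 1/(1−f) ≈ 1.09696.
Loading dose to hit Cmax,ss on first dose: D_load = D_maint·R ≈ 2126 × 1.09696 ≈ 2332.14 mg.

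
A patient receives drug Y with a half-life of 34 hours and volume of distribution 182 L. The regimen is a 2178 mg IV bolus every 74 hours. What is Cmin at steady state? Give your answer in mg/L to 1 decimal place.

3.4 mg/L

τ/t½ = 74/34 ≈ 2.1765, so fraction remaining f = (1/2)^(74/34) ≈ 0.2212.
Single-dose peak C₀ = D/Vd = 2178/182 ≈ 11.967 mg/L.
Steady-state trough Cmin,ss = C₀·f/(1−f) ≈ 11.967 × 0.2212/0.7788 ≈ 3.399 mg/L.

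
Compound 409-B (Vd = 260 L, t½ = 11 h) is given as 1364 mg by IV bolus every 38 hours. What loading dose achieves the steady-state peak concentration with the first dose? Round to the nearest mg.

1501 mg

f = (1/2)^(38/11) ≈ 0.091218; accumulation ratio R = 1/(1−f) ≈ 1.10037.
Loading dose to hit Cmax,ss on first dose: D_load = D_maint·R ≈ 1364 × 1.10037 ≈ 1500.90 mg.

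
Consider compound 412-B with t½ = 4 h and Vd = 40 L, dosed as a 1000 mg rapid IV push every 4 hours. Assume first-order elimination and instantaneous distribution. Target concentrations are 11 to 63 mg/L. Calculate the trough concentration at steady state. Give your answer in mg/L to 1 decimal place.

τ = 4 h = 1 half-life, so f = (1/2)^1 = 0.5.
At steady state, R = 1/(1 − 0.5) = 2/1.
Single-dose peak C₀ = D/Vd = 1000/40 = 25 mg/L.
Steady-state peak Cmax,ss = C₀·R = 25 × 2/1 ≈ 50.000 mg/L.
Steady-state trough Cmin,ss = Cmax,ss·f ≈ 50.000 × 0.5 ≈ 25.000 mg/L.
Trough 25.0 mg/L vs MEC 11 mg/L: adequate.

25.0 mg/L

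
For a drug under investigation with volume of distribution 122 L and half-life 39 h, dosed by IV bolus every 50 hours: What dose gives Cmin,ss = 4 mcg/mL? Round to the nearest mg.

τ/t½ = 50/39 ≈ 1.2821, so f = (1/2)^(50/39) ≈ 0.411210.
Cmin,ss = (D/Vd)·f/(1−f), so D = Cmin,ss·Vd·(1−f)/f.
D = 4 × 122 × (1−f)/f ≈ 4 × 122 × 1.43185 ≈ 698.74 mg.

699 mg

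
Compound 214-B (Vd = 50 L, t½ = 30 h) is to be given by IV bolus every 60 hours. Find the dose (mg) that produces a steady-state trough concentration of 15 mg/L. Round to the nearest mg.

τ/t½ = 60/30 ≈ 2, so f = (1/2)^(60/30) ≈ 0.250000.
Cmin,ss = (D/Vd)·f/(1−f), so D = Cmin,ss·Vd·(1−f)/f.
D = 15 × 50 × (1−f)/f ≈ 15 × 50 × 3.00000 ≈ 2250.00 mg.

2250 mg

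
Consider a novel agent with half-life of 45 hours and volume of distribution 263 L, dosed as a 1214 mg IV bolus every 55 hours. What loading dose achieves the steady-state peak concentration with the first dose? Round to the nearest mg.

f = (1/2)^(55/45) ≈ 0.428622; accumulation ratio R = 1/(1−f) ≈ 1.75015.
Loading dose to hit Cmax,ss on first dose: D_load = D_maint·R ≈ 1214 × 1.75015 ≈ 2124.68 mg.

2125 mg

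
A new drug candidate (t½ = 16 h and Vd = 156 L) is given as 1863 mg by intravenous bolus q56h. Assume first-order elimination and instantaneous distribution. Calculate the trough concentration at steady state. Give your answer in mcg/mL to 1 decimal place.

1.2 mcg/mL

Over one 56-h interval, 56/16 ≈ 3.5 half-lives elapse, leaving f ≈ 0.0884 of each dose.
At steady state, accumulation factor R = 1/(1 − e^(−kτ)) ≈ 1.0970.
Single-dose peak C₀ = D/Vd = 1863/156 ≈ 11.942 mcg/mL.
Cmax,ss = C₀/(1 − f) ≈ 11.942/0.9116 ≈ 13.100 mcg/mL.
One interval later, Cmin,ss = Cmax,ss·e^(−kτ) ≈ 13.100 × 0.0884 ≈ 1.158 mcg/mL.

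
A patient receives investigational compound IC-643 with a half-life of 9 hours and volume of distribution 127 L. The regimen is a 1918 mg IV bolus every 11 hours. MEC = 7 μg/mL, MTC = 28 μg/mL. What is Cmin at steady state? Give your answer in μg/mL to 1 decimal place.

11.3 μg/mL

τ/t½ = 11/9 ≈ 1.2222, so fraction remaining f = (1/2)^(11/9) ≈ 0.4286.
At steady state, accumulation factor R = 1/(1 − e^(−kτ)) ≈ 1.7501.
Single-dose peak C₀ = D/Vd = 1918/127 ≈ 15.102 μg/mL.
Steady-state peak Cmax,ss = C₀·R ≈ 15.102 × 1.7501 ≈ 26.430 μg/mL.
Steady-state trough Cmin,ss = Cmax,ss·f ≈ 26.430 × 0.4286 ≈ 11.328 μg/mL.
Trough 11.3 μg/mL vs MEC 7 μg/mL: adequate.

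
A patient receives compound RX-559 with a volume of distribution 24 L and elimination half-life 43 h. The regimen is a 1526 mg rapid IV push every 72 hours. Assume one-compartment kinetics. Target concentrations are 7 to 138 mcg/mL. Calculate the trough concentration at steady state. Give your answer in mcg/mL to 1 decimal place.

Over one 72-h interval, 72/43 ≈ 1.6744 half-lives elapse, leaving f ≈ 0.3133 of each dose.
Accumulation ratio R = 1/(1 − f) ≈ 1/0.6867 ≈ 1.4562.
Single-dose peak C₀ = D/Vd = 1526/24 ≈ 63.583 mcg/mL.
Steady-state peak Cmax,ss = C₀·R ≈ 63.583 × 1.4562 ≈ 92.590 mcg/mL.
Steady-state trough Cmin,ss = Cmax,ss·f ≈ 92.590 × 0.3133 ≈ 29.008 mcg/mL.
Trough 29.0 mcg/mL vs MEC 7 mcg/mL: adequate.

29.0 mcg/mL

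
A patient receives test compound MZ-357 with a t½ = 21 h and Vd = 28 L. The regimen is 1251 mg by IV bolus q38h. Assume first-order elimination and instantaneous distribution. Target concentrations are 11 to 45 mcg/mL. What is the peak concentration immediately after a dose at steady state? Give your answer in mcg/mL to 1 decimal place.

τ/t½ = 38/21 ≈ 1.8095, so fraction remaining f = (1/2)^(38/21) ≈ 0.2853.
Accumulation ratio R = 1/(1 − f) ≈ 1/0.7147 ≈ 1.3992.
Each bolus raises the concentration by D/Vd = 1251/28 ≈ 44.679 mcg/mL.
Cmax,ss = C₀/(1 − f) ≈ 44.679/0.7147 ≈ 62.514 mcg/mL.
Peak 62.5 mcg/mL vs MTC 45 mcg/mL: exceeds toxic threshold.

62.5 mcg/mL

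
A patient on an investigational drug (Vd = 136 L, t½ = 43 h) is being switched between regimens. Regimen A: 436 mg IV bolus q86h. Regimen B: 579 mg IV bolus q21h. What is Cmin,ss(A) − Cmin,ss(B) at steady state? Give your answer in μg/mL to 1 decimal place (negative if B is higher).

Regimen A: f = (1/2)^(86/43) ≈ 0.2500; Cmin,ss = (436/136)·f/(1−f) ≈ 1.069 μg/mL.
Regimen B: f = (1/2)^(21/43) ≈ 0.7128; Cmin,ss = (579/136)·f/(1−f) ≈ 10.566 μg/mL.
Difference ≈ 1.069 − 10.566 ≈ -9.497 μg/mL.

-9.5 μg/mL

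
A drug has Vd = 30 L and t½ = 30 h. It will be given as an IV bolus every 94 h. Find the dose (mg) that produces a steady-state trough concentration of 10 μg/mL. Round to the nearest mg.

τ/t½ = 94/30 ≈ 3.1333, so f = (1/2)^(94/30) ≈ 0.113965.
Cmin,ss = (D/Vd)·f/(1−f), so D = Cmin,ss·Vd·(1−f)/f.
D = 10 × 30 × (1−f)/f ≈ 10 × 30 × 7.77462 ≈ 2332.39 mg.

2332 mg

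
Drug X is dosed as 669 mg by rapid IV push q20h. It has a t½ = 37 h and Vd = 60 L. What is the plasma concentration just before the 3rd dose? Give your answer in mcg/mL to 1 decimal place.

12.9 mcg/mL

f = (1/2)^(τ/t½) = (1/2)^(20/37) ≈ 0.6875.
C₀ = D/Vd = 669/60 ≈ 11.150 mcg/mL.
Before the 3rd dose, 2 doses have been given. Superposition: Cmin = C₀·(f + f²).
≈ 11.150 × (0.6875 + 0.4727) ≈ 11.150 × 1.1602 ≈ 12.936 mcg/mL.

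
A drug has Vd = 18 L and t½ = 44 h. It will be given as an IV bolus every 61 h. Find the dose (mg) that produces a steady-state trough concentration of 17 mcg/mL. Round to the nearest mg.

τ/t½ = 61/44 ≈ 1.3864, so f = (1/2)^(61/44) ≈ 0.382528.
Cmin,ss = (D/Vd)·f/(1−f), so D = Cmin,ss·Vd·(1−f)/f.
D = 17 × 18 × (1−f)/f ≈ 17 × 18 × 1.61419 ≈ 493.94 mg.

494 mg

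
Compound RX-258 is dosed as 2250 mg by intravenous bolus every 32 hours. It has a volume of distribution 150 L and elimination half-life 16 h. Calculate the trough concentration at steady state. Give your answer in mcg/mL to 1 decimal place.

The dosing interval is 2 half-lives, so f = 2^(−2) = 0.25.
At steady state, R = 1/(1 − 0.25) = 4/3.
Single-dose peak C₀ = D/Vd = 2250/150 = 15 mcg/mL.
Steady-state peak Cmax,ss = C₀·R = 15 × 4/3 ≈ 20.000 mcg/mL.
Steady-state trough Cmin,ss = Cmax,ss·f ≈ 20.000 × 0.25 ≈ 5.000 mcg/mL.

5.0 mcg/mL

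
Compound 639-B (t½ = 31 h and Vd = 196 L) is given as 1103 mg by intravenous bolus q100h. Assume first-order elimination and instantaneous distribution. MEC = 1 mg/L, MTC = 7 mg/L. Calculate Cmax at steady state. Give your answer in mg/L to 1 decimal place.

τ/t½ = 100/31 ≈ 3.2258, so fraction remaining f = (1/2)^(100/31) ≈ 0.1069.
At steady state, accumulation factor R = 1/(1 − e^(−kτ)) ≈ 1.1197.
Each bolus raises the concentration by D/Vd = 1103/196 ≈ 5.628 mg/L.
Steady-state peak Cmax,ss = C₀·R ≈ 5.628 × 1.1197 ≈ 6.302 mg/L.
Peak 6.3 mg/L vs MTC 7 mg/L: below toxic threshold.

6.3 mg/L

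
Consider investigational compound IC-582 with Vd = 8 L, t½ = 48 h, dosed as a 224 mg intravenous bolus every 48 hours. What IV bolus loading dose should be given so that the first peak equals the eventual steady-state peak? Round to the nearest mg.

f = (1/2)^(48/48) ≈ 0.500000; accumulation ratio R = 1/(1−f) ≈ 2.00000.
Loading dose to hit Cmax,ss on first dose: D_load = D_maint·R ≈ 224 × 2.00000 ≈ 448.00 mg.

448 mg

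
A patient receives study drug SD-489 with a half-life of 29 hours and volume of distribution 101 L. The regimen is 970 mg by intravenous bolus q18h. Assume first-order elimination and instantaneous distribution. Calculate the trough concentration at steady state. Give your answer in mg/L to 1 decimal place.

Over one 18-h interval, 18/29 ≈ 0.62069 half-lives elapse, leaving f ≈ 0.6504 of each dose.
At steady state, accumulation factor R = 1/(1 − e^(−kτ)) ≈ 2.8604.
Each bolus raises the concentration by D/Vd = 970/101 ≈ 9.604 mg/L.
Steady-state peak Cmax,ss = C₀·R ≈ 9.604 × 2.8604 ≈ 27.471 mg/L.
Steady-state trough Cmin,ss = Cmax,ss·f ≈ 27.471 × 0.6504 ≈ 17.867 mg/L.

17.9 mg/L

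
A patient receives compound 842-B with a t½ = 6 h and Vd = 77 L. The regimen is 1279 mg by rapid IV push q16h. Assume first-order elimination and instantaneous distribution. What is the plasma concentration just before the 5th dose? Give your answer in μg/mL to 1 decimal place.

3.1 μg/mL

f = (1/2)^(τ/t½) = (1/2)^(16/6) ≈ 0.1575.
C₀ = D/Vd = 1279/77 ≈ 16.610 μg/mL.
Before the 5th dose, 4 doses have been given. Superposition: Cmin = C₀·(f + f² + … + f^4).
≈ 16.610 × (0.1575 + 0.0248 + 0.0039 + 0.0006) ≈ 16.610 × 0.1868 ≈ 3.103 μg/mL.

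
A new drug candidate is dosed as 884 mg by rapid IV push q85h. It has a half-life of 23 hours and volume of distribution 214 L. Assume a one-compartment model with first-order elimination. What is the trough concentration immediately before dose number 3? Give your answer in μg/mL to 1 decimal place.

f = (1/2)^(τ/t½) = (1/2)^(85/23) ≈ 0.0772.
C₀ = D/Vd = 884/214 ≈ 4.131 μg/mL.
Before the 3rd dose, 2 doses have been given. Superposition: Cmin = C₀·(f + f²).
≈ 4.131 × (0.0772 + 0.0060) ≈ 4.131 × 0.0832 ≈ 0.344 μg/mL.

0.3 μg/mL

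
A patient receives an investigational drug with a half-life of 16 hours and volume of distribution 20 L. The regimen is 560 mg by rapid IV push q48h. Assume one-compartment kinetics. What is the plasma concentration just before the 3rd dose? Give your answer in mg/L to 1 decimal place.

3.9 mg/L

f = (1/2)^(τ/t½) = (1/2)^(48/16) ≈ 0.1250.
C₀ = D/Vd = 560/20 ≈ 28.000 mg/L.
Before the 3rd dose, 2 doses have been given. Superposition: Cmin = C₀·(f + f²).
≈ 28.000 × (0.1250 + 0.0156) ≈ 28.000 × 0.1406 ≈ 3.937 mg/L.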